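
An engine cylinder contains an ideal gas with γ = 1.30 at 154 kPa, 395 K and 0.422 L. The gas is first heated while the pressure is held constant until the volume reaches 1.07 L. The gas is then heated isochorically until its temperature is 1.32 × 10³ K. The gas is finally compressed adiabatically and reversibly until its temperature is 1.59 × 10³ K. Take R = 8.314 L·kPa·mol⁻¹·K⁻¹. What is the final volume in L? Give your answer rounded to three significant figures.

V₄ ≈ 0.575 L

P constant ⇒ V ∝ T: P₂ = P₁; T₂ = T₁·(V₂/V₁) = 1002 K.
Isochoric, so P/T is constant: V₃ = V₂; P₃ = P₂·(T₃/T₂) = 203.0 kPa.
Adiabatic (γ = 1.30), T V^(γ−1) and P V^γ constant: P₄ = P₃·(T₄/T₃)^(γ/(γ−1)) = 454.6 kPa; V₄ = V₃·(T₃/T₄)^(1/(γ−1)) = 0.5754 L.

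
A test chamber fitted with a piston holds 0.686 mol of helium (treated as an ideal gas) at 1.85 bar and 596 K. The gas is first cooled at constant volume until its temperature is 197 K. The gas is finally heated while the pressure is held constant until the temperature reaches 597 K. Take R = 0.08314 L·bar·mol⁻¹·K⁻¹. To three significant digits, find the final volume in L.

From PV = nRT: V₁ = nRT₁/P₁ = 18.37 L.
V constant ⇒ P ∝ T: V₂ = V₁; P₂ = P₁·(T₂/T₁) = 0.6115 bar.
Isobaric, so V/T is constant: P₃ = P₂; V₃ = V₂·(T₃/T₂) = 55.68 L.

V₃ ≈ 55.7 L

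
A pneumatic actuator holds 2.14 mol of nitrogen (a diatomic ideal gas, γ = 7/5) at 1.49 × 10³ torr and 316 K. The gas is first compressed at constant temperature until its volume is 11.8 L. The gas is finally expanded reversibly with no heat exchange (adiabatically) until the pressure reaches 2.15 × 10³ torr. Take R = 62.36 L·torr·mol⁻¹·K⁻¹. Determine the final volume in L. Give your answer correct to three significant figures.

V₃ ≈ 17.0 L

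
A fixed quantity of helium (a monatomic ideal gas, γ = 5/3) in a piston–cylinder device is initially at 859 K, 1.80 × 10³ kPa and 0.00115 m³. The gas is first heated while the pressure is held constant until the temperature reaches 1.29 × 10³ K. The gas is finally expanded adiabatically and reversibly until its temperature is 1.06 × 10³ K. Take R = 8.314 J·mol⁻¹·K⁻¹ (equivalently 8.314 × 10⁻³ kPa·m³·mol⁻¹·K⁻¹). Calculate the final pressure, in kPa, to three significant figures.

P constant ⇒ V ∝ T: P₂ = P₁; V₂ = V₁·(T₂/T₁) = 0.001727 m³.
Adiabatic (γ = 5/3), T V^(γ−1) and P V^γ constant: P₃ = P₂·(T₃/T₂)^(γ/(γ−1)) = 1102 kPa; V₃ = V₂·(T₂/T₃)^(1/(γ−1)) = 0.002319 m³.

P₃ ≈ 1.10e+03 kPa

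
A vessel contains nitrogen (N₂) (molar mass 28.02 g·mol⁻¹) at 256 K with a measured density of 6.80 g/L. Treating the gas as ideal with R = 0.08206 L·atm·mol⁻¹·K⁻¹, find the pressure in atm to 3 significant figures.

ρ = PM/(RT) ⇒ P = ρRT/M = (6.80 × 0.08206 × 256.0) / 28.02

P ≈ 5.10 atm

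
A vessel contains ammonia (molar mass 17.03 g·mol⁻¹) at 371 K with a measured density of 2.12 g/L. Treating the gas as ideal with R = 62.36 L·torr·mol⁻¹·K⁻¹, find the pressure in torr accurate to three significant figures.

ρ = PM/(RT) ⇒ P = ρRT/M = (2.12 × 62.36 × 371.0) / 17.03

P ≈ 2.88e+03 torr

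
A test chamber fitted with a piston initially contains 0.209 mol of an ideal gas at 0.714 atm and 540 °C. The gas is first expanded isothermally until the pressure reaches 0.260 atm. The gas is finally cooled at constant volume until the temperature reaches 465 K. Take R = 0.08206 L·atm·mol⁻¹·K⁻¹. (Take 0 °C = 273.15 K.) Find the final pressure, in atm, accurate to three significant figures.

Convert: T₁ = 813.1 K.
From PV = nRT: V₁ = nRT₁/P₁ = 19.53 L.
Isothermal, so P V is constant: T₂ = T₁; V₂ = V₁·(P₁/P₂) = 53.64 L.
V constant ⇒ P ∝ T: V₃ = V₂; P₃ = P₂·(T₃/T₂) = 0.1487 atm.

P₃ ≈ 0.149 atm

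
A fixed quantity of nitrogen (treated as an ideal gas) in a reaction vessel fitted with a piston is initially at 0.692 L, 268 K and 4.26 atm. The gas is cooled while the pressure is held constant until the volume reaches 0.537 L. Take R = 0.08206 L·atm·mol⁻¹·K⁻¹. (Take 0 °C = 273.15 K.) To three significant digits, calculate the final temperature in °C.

T₂ ≈ -65.2 °C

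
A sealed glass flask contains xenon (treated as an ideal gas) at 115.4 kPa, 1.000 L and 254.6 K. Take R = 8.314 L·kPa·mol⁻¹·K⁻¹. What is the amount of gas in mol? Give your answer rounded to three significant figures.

PV = nRT ⇒ n = PV/(RT) = (115.4 × 1.000) / (8.314 × 254.6)

n ≈ 0.0545 mol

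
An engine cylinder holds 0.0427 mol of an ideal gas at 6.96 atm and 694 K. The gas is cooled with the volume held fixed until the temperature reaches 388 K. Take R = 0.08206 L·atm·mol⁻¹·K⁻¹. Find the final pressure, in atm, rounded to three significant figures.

From PV = nRT: V₁ = nRT₁/P₁ = 0.3494 L.
Isochoric, so P/T is constant: V₂ = V₁; P₂ = P₁·(T₂/T₁) = 3.891 atm.

P₂ ≈ 3.89 atm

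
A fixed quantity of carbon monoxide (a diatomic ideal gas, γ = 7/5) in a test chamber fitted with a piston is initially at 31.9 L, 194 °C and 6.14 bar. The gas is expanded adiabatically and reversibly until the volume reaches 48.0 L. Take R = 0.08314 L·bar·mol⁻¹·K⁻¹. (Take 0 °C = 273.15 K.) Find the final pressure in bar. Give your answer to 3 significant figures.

Convert: T₁ = 467.1 K.
Adiabatic (γ = 7/5), T V^(γ−1) and P V^γ constant: T₂ = T₁·(V₁/V₂)^(γ−1) = 396.7 K; P₂ = P₁·(V₁/V₂)^γ = 3.465 bar.

P₂ ≈ 3.47 bar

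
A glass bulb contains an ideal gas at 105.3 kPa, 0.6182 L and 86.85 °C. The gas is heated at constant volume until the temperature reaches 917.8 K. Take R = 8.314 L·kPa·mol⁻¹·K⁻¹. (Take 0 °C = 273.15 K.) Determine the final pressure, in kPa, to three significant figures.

P₂ ≈ 268 kPa

Convert: T₁ = 360.0 K.
V constant ⇒ P ∝ T: V₂ = V₁; P₂ = P₁·(T₂/T₁) = 268.5 kPa.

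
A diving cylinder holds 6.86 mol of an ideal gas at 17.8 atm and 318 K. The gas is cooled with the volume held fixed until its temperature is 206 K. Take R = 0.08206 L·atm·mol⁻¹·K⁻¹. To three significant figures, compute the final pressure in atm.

P₂ ≈ 11.5 atm

From PV = nRT: V₁ = nRT₁/P₁ = 10.06 L.
V constant ⇒ P ∝ T: V₂ = V₁; P₂ = P₁·(T₂/T₁) = 11.53 atm.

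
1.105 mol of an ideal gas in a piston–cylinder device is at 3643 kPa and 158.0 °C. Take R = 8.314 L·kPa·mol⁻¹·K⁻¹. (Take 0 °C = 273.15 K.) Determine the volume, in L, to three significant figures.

Convert: T = 431.15 K.
PV = nRT ⇒ V = nRT/P = (1.105 × 8.314 × 431.15) / 3643

V ≈ 1.09 L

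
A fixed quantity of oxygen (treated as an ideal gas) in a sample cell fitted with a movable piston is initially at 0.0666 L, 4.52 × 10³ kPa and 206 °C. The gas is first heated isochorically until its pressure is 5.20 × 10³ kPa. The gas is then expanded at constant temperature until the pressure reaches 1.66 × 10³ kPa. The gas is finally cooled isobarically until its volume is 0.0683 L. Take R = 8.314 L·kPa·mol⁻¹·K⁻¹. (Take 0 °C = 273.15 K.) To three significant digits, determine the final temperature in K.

T₄ ≈ 180 K

Convert: T₁ = 479.1 K.
V constant ⇒ P ∝ T: V₂ = V₁; T₂ = T₁·(P₂/P₁) = 551.2 K.
Isothermal, so P V is constant: T₃ = T₂; V₃ = V₂·(P₂/P₃) = 0.2086 L.
Isobaric, so V/T is constant: P₄ = P₃; T₄ = T₃·(V₄/V₃) = 180.5 K.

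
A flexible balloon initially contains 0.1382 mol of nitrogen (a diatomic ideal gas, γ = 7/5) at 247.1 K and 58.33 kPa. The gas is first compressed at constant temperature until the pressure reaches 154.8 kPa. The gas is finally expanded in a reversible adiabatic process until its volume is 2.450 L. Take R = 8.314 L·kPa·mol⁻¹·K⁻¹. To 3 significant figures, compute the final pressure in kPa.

From PV = nRT: V₁ = nRT₁/P₁ = 4.867 L.
Isothermal, so P V is constant: T₂ = T₁; V₂ = V₁·(P₁/P₂) = 1.834 L.
Reversible adiabatic, γ = 7/5: T₃ = T₂·(V₂/V₃)^(γ−1) = 220.1 K; P₃ = P₂·(V₂/V₃)^γ = 103.2 kPa.

P₃ ≈ 103 kPa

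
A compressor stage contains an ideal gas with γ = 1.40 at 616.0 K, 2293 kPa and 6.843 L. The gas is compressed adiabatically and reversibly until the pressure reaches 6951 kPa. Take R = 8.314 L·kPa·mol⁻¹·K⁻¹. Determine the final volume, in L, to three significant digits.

V₂ ≈ 3.10 L

Reversible adiabatic, γ = 1.40: T₂ = T₁·(P₂/P₁)^((γ−1)/γ) = 845.7 K; V₂ = V₁·(P₁/P₂)^(1/γ) = 3.099 L.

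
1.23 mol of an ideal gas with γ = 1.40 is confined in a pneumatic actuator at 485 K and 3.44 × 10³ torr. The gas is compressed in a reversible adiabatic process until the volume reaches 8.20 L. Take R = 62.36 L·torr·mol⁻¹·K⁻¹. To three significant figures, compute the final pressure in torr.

P₂ ≈ 5.07e+03 torr

From PV = nRT: V₁ = nRT₁/P₁ = 10.81 L.
Adiabatic (γ = 1.40), T V^(γ−1) and P V^γ constant: T₂ = T₁·(V₁/V₂)^(γ−1) = 541.8 K; P₂ = P₁·(V₁/V₂)^γ = 5068 torr.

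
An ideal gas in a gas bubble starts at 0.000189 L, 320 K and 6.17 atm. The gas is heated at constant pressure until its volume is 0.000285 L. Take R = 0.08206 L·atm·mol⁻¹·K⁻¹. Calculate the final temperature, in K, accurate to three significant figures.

Isobaric, so V/T is constant: P₂ = P₁; T₂ = T₁·(V₂/V₁) = 482.5 K.

T₂ ≈ 483 K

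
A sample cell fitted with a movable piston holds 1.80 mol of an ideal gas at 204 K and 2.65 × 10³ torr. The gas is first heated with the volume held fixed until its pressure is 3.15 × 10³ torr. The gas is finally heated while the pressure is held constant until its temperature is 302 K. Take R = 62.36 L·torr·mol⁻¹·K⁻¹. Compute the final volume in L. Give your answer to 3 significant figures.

V₃ ≈ 10.8 L

From PV = nRT: V₁ = nRT₁/P₁ = 8.641 L.
Isochoric, so P/T is constant: V₂ = V₁; T₂ = T₁·(P₂/P₁) = 242.5 K.
Isobaric, so V/T is constant: P₃ = P₂; V₃ = V₂·(T₃/T₂) = 10.76 L.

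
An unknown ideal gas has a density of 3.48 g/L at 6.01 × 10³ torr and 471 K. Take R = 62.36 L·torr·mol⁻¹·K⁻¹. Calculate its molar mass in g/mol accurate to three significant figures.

ρ = PM/(RT) ⇒ M = ρRT/P = (3.48 × 62.36 × 471.0) / 6.01e+03

M ≈ 17.0 g/mol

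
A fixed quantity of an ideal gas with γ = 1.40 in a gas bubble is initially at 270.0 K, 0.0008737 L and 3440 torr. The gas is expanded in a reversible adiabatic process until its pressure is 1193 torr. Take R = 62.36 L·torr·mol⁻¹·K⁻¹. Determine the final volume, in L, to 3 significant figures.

V₂ ≈ 0.00186 L

Reversible adiabatic, γ = 1.40: T₂ = T₁·(P₂/P₁)^((γ−1)/γ) = 199.5 K; V₂ = V₁·(P₁/P₂)^(1/γ) = 0.001862 L.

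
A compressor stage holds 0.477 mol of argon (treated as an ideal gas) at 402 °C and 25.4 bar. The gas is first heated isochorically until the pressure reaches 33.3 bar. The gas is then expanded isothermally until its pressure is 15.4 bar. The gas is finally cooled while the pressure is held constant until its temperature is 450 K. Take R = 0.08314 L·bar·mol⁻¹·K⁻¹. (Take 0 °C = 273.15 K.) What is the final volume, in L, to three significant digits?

Convert: T₁ = 675.1 K.
From PV = nRT: V₁ = nRT₁/P₁ = 1.054 L.
V constant ⇒ P ∝ T: V₂ = V₁; T₂ = T₁·(P₂/P₁) = 885.1 K.
T constant ⇒ Boyle's law P V = const: T₃ = T₂; V₃ = V₂·(P₂/P₃) = 2.279 L.
Isobaric, so V/T is constant: P₄ = P₃; V₄ = V₃·(T₄/T₃) = 1.159 L.

V₄ ≈ 1.16 L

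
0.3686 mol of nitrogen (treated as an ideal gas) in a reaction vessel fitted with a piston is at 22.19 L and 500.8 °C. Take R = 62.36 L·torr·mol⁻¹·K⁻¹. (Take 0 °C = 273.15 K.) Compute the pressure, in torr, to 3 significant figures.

P ≈ 802 torr

Convert: T = 773.95 K.
PV = nRT ⇒ P = nRT/V = (0.3686 × 62.36 × 773.95) / 22.19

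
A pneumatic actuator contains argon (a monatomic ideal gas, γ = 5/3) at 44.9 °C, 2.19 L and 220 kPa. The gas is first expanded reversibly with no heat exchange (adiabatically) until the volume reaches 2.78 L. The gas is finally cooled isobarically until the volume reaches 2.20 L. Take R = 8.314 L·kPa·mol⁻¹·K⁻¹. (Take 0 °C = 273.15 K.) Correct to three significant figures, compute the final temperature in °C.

Convert: T₁ = 318.0 K.
Reversible adiabatic, γ = 5/3: T₂ = T₁·(V₁/V₂)^(γ−1) = 271.3 K; P₂ = P₁·(V₁/V₂)^γ = 147.8 kPa.
Isobaric, so V/T is constant: P₃ = P₂; T₃ = T₂·(V₃/V₂) = 214.7 K.

T₃ ≈ -58.5 °C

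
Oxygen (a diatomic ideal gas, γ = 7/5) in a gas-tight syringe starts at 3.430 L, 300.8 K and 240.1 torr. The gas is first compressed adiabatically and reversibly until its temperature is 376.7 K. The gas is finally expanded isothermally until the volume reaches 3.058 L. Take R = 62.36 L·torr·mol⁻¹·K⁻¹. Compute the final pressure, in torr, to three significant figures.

P₃ ≈ 337 torr

Reversible adiabatic, γ = 7/5: P₂ = P₁·(T₂/T₁)^(γ/(γ−1)) = 527.7 torr; V₂ = V₁·(T₁/T₂)^(1/(γ−1)) = 1.954 L.
T constant ⇒ Boyle's law P V = const: T₃ = T₂; P₃ = P₂·(V₂/V₃) = 337.3 torr.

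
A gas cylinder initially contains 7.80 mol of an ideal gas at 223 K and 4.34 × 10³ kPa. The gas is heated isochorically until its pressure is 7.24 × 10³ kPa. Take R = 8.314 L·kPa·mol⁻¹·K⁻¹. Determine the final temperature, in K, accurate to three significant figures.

T₂ ≈ 372 K

From PV = nRT: V₁ = nRT₁/P₁ = 3.332 L.
Isochoric, so P/T is constant: V₂ = V₁; T₂ = T₁·(P₂/P₁) = 372.0 K.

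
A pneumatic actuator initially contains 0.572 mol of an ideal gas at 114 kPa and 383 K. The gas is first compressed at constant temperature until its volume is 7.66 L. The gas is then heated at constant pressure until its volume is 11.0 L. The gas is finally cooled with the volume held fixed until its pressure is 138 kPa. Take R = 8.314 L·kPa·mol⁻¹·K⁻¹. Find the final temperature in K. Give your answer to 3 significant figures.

From PV = nRT: V₁ = nRT₁/P₁ = 15.98 L.
Isothermal, so P V is constant: T₂ = T₁; P₂ = P₁·(V₁/V₂) = 237.8 kPa.
P constant ⇒ V ∝ T: P₃ = P₂; T₃ = T₂·(V₃/V₂) = 550.0 K.
V constant ⇒ P ∝ T: V₄ = V₃; T₄ = T₃·(P₄/P₃) = 319.2 K.

T₄ ≈ 319 K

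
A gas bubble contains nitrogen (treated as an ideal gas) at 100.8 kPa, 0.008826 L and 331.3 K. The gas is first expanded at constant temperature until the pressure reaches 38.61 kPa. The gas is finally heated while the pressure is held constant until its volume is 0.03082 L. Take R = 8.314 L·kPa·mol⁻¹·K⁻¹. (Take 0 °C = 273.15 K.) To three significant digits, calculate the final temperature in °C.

T₃ ≈ 170 °C

Isothermal, so P V is constant: T₂ = T₁; V₂ = V₁·(P₁/P₂) = 0.02304 L.
Isobaric, so V/T is constant: P₃ = P₂; T₃ = T₂·(V₃/V₂) = 443.1 K.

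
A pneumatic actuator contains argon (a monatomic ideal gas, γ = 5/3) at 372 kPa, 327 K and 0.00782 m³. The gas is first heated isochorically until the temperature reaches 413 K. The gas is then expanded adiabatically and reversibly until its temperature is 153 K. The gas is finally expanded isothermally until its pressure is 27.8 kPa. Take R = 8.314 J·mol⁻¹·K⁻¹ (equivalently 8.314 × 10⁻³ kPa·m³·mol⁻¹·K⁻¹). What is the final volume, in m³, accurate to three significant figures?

V₄ ≈ 0.0490 m³

V constant ⇒ P ∝ T: V₂ = V₁; P₂ = P₁·(T₂/T₁) = 469.8 kPa.
Reversible adiabatic, γ = 5/3: P₃ = P₂·(T₃/T₂)^(γ/(γ−1)) = 39.25 kPa; V₃ = V₂·(T₂/T₃)^(1/(γ−1)) = 0.03468 m³.
T constant ⇒ Boyle's law P V = const: T₄ = T₃; V₄ = V₃·(P₃/P₄) = 0.04896 m³.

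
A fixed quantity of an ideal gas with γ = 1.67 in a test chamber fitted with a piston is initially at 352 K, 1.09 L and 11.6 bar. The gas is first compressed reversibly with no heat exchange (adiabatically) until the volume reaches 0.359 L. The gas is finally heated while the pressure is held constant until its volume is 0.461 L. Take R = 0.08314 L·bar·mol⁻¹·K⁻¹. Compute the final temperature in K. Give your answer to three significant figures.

Adiabatic (γ = 1.67), T V^(γ−1) and P V^γ constant: T₂ = T₁·(V₁/V₂)^(γ−1) = 740.8 K; P₂ = P₁·(V₁/V₂)^γ = 74.12 bar.
P constant ⇒ V ∝ T: P₃ = P₂; T₃ = T₂·(V₃/V₂) = 951.3 K.

T₃ ≈ 951 K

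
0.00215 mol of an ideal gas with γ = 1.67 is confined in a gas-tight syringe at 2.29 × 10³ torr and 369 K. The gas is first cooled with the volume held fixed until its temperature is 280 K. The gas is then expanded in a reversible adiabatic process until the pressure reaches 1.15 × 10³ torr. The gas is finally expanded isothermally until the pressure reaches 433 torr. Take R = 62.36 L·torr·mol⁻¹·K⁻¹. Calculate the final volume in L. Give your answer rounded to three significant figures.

V₄ ≈ 0.0735 L

From PV = nRT: V₁ = nRT₁/P₁ = 0.02160 L.
V constant ⇒ P ∝ T: V₂ = V₁; P₂ = P₁·(T₂/T₁) = 1738 torr.
Adiabatic (γ = 1.67), T V^(γ−1) and P V^γ constant: T₃ = T₂·(P₃/P₂)^((γ−1)/γ) = 237.3 K; V₃ = V₂·(P₂/P₃)^(1/γ) = 0.02766 L.
Isothermal, so P V is constant: T₄ = T₃; V₄ = V₃·(P₃/P₄) = 0.07347 L.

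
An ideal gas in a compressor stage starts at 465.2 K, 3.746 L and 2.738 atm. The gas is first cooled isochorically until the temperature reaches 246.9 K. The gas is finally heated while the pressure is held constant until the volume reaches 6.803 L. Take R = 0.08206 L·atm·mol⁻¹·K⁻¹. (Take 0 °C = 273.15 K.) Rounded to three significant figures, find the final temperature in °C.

T₃ ≈ 175 °C

Isochoric, so P/T is constant: V₂ = V₁; P₂ = P₁·(T₂/T₁) = 1.453 atm.
Isobaric, so V/T is constant: P₃ = P₂; T₃ = T₂·(V₃/V₂) = 448.4 K.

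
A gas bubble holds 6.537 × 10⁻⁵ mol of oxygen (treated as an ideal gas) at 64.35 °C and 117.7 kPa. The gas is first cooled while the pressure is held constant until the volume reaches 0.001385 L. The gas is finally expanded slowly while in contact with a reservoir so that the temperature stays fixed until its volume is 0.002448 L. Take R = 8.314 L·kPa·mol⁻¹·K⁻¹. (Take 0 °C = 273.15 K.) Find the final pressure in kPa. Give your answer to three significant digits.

P₃ ≈ 66.6 kPa

Convert: T₁ = 337.5 K.
From PV = nRT: V₁ = nRT₁/P₁ = 0.001558 L.
P constant ⇒ V ∝ T: P₂ = P₁; T₂ = T₁·(V₂/V₁) = 299.9 K.
Isothermal, so P V is constant: T₃ = T₂; P₃ = P₂·(V₂/V₃) = 66.59 kPa.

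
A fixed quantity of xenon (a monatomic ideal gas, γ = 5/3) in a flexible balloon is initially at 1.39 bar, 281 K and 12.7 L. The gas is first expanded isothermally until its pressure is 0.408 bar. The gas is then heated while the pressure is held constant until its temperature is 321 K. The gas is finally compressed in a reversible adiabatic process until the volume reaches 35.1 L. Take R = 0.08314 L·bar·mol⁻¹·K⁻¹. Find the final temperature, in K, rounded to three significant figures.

T constant ⇒ Boyle's law P V = const: T₂ = T₁; V₂ = V₁·(P₁/P₂) = 43.27 L.
P constant ⇒ V ∝ T: P₃ = P₂; V₃ = V₂·(T₃/T₂) = 49.43 L.
Reversible adiabatic, γ = 5/3: T₄ = T₃·(V₃/V₄)^(γ−1) = 403.3 K; P₄ = P₃·(V₃/V₄)^γ = 0.7218 bar.

T₄ ≈ 403 K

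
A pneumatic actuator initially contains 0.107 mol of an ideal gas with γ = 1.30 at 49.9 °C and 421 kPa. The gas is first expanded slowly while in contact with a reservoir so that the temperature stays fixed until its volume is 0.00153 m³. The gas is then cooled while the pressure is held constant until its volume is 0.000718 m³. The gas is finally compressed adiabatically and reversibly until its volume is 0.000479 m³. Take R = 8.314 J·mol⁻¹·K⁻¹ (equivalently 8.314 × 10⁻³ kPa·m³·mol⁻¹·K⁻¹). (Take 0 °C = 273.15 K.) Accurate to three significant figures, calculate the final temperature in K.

Convert: T₁ = 323.0 K.
From PV = nRT: V₁ = nRT₁/P₁ = 0.0006826 m³.
Isothermal, so P V is constant: T₂ = T₁; P₂ = P₁·(V₁/V₂) = 187.8 kPa.
Isobaric, so V/T is constant: P₃ = P₂; T₃ = T₂·(V₃/V₂) = 151.6 K.
Reversible adiabatic, γ = 1.30: T₄ = T₃·(V₃/V₄)^(γ−1) = 171.2 K; P₄ = P₃·(V₃/V₄)^γ = 317.9 kPa.

T₄ ≈ 171 K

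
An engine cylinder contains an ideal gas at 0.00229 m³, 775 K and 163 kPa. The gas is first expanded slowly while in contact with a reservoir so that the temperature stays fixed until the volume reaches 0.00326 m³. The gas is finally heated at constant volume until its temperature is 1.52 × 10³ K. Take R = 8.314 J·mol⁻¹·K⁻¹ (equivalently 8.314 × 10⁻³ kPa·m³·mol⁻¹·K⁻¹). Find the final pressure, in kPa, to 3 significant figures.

Isothermal, so P V is constant: T₂ = T₁; P₂ = P₁·(V₁/V₂) = 114.5 kPa.
V constant ⇒ P ∝ T: V₃ = V₂; P₃ = P₂·(T₃/T₂) = 224.6 kPa.

P₃ ≈ 225 kPa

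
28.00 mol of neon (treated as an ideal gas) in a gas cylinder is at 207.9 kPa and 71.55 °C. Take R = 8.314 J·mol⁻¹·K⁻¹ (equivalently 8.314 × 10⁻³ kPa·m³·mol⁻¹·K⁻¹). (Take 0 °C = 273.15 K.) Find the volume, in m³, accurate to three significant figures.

Convert: T = 344.70 K.
PV = nRT ⇒ V = nRT/P = (28.00 × 8.314 × 10⁻³ × 344.70) / 207.9

V ≈ 0.386 m³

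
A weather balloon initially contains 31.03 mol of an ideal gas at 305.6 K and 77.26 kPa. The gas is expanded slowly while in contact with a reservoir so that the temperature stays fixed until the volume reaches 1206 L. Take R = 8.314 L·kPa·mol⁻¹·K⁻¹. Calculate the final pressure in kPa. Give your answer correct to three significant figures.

P₂ ≈ 65.4 kPa

From PV = nRT: V₁ = nRT₁/P₁ = 1020 L.
T constant ⇒ Boyle's law P V = const: T₂ = T₁; P₂ = P₁·(V₁/V₂) = 65.37 kPa.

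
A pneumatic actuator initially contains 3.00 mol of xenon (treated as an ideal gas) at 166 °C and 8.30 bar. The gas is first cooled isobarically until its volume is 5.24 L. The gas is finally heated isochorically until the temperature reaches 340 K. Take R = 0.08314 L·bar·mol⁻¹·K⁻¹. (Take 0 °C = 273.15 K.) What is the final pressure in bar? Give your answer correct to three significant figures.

Convert: T₁ = 439.1 K.
From PV = nRT: V₁ = nRT₁/P₁ = 13.20 L.
P constant ⇒ V ∝ T: P₂ = P₁; T₂ = T₁·(V₂/V₁) = 174.4 K.
Isochoric, so P/T is constant: V₃ = V₂; P₃ = P₂·(T₃/T₂) = 16.18 bar.

P₃ ≈ 16.2 bar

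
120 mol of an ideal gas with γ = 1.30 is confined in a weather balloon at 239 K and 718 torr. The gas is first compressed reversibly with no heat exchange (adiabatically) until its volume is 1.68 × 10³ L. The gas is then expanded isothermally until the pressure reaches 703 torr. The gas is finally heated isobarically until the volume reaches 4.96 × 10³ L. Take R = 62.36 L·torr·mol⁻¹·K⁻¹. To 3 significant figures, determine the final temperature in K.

From PV = nRT: V₁ = nRT₁/P₁ = 2491 L.
Adiabatic (γ = 1.30), T V^(γ−1) and P V^γ constant: T₂ = T₁·(V₁/V₂)^(γ−1) = 269.0 K; P₂ = P₁·(V₁/V₂)^γ = 1198 torr.
Isothermal, so P V is constant: T₃ = T₂; V₃ = V₂·(P₂/P₃) = 2863 L.
P constant ⇒ V ∝ T: P₄ = P₃; T₄ = T₃·(V₄/V₃) = 466.0 K.

T₄ ≈ 466 K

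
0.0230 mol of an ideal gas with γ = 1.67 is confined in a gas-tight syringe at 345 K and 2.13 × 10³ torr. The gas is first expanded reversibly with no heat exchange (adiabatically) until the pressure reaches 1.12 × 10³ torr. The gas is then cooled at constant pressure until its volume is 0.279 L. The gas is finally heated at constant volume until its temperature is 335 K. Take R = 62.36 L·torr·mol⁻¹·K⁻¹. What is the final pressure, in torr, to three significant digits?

From PV = nRT: V₁ = nRT₁/P₁ = 0.2323 L.
Reversible adiabatic, γ = 1.67: T₂ = T₁·(P₂/P₁)^((γ−1)/γ) = 266.6 K; V₂ = V₁·(P₁/P₂)^(1/γ) = 0.3414 L.
P constant ⇒ V ∝ T: P₃ = P₂; T₃ = T₂·(V₃/V₂) = 217.9 K.
Isochoric, so P/T is constant: V₄ = V₃; P₄ = P₃·(T₄/T₃) = 1722 torr.

P₄ ≈ 1.72e+03 torr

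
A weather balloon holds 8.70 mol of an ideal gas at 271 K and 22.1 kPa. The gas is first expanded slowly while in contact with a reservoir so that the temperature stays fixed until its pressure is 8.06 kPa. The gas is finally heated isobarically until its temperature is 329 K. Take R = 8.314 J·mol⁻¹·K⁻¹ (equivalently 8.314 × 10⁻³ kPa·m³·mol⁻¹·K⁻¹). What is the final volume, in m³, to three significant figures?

V₃ ≈ 2.95 m³

From PV = nRT: V₁ = nRT₁/P₁ = 0.8870 m³.
T constant ⇒ Boyle's law P V = const: T₂ = T₁; V₂ = V₁·(P₁/P₂) = 2.432 m³.
Isobaric, so V/T is constant: P₃ = P₂; V₃ = V₂·(T₃/T₂) = 2.953 m³.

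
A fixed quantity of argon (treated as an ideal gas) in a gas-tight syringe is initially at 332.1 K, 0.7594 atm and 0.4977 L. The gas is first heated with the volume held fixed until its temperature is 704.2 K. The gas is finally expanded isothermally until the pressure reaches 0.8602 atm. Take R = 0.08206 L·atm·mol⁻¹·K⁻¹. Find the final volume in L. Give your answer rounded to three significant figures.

V constant ⇒ P ∝ T: V₂ = V₁; P₂ = P₁·(T₂/T₁) = 1.610 atm.
T constant ⇒ Boyle's law P V = const: T₃ = T₂; V₃ = V₂·(P₂/P₃) = 0.9317 L.

V₃ ≈ 0.932 L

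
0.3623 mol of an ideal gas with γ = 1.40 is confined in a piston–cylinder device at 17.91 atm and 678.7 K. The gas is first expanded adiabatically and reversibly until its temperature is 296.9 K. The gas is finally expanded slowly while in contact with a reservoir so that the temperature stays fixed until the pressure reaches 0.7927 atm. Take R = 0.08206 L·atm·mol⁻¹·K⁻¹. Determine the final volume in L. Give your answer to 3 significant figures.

From PV = nRT: V₁ = nRT₁/P₁ = 1.127 L.
Adiabatic (γ = 1.40), T V^(γ−1) and P V^γ constant: P₂ = P₁·(T₂/T₁)^(γ/(γ−1)) = 0.9917 atm; V₂ = V₁·(T₁/T₂)^(1/(γ−1)) = 8.901 L.
T constant ⇒ Boyle's law P V = const: T₃ = T₂; V₃ = V₂·(P₂/P₃) = 11.14 L.

V₃ ≈ 11.1 L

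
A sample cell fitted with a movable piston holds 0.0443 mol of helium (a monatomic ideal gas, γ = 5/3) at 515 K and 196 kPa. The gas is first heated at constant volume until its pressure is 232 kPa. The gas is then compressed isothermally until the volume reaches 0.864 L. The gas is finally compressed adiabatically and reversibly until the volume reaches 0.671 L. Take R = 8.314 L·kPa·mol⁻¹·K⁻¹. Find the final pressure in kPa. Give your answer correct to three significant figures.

P₄ ≈ 396 kPa

From PV = nRT: V₁ = nRT₁/P₁ = 0.9678 L.
Isochoric, so P/T is constant: V₂ = V₁; T₂ = T₁·(P₂/P₁) = 609.6 K.
T constant ⇒ Boyle's law P V = const: T₃ = T₂; P₃ = P₂·(V₂/V₃) = 259.9 kPa.
Adiabatic (γ = 5/3), T V^(γ−1) and P V^γ constant: T₄ = T₃·(V₃/V₄)^(γ−1) = 721.5 K; P₄ = P₃·(V₃/V₄)^γ = 396.0 kPa.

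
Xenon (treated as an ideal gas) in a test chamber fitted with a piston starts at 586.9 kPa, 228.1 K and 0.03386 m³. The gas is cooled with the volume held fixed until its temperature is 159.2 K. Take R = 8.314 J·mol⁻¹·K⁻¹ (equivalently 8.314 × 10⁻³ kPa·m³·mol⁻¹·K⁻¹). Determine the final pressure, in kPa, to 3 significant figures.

P₂ ≈ 410 kPa

V constant ⇒ P ∝ T: V₂ = V₁; P₂ = P₁·(T₂/T₁) = 409.6 kPa.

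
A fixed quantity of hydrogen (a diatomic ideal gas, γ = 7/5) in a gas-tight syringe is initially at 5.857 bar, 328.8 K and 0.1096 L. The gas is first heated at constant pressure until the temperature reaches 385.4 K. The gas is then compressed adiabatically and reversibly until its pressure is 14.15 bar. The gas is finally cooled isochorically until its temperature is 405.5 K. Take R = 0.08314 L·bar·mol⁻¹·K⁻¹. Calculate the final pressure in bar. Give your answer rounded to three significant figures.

P₄ ≈ 11.6 bar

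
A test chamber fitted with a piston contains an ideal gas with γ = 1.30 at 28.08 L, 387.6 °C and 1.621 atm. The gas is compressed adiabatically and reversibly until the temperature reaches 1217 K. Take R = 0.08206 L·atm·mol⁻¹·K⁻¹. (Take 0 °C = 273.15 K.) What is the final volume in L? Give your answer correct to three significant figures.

Convert: T₁ = 660.8 K.
Reversible adiabatic, γ = 1.30: P₂ = P₁·(T₂/T₁)^(γ/(γ−1)) = 22.87 atm; V₂ = V₁·(T₁/T₂)^(1/(γ−1)) = 3.666 L.

V₂ ≈ 3.67 L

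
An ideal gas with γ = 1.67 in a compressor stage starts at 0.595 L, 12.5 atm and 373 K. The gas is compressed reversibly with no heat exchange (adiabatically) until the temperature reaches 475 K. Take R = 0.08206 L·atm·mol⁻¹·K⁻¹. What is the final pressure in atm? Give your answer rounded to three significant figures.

P₂ ≈ 22.8 atm

Reversible adiabatic, γ = 1.67: P₂ = P₁·(T₂/T₁)^(γ/(γ−1)) = 22.83 atm; V₂ = V₁·(T₁/T₂)^(1/(γ−1)) = 0.4148 L.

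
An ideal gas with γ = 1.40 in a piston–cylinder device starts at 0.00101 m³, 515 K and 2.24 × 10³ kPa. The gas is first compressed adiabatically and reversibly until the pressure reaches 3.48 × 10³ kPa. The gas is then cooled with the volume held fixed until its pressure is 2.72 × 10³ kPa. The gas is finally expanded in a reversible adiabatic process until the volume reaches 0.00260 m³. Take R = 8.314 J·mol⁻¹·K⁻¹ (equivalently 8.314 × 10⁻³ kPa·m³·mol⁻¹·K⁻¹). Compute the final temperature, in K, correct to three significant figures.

T₄ ≈ 276 K

Reversible adiabatic, γ = 1.40: T₂ = T₁·(P₂/P₁)^((γ−1)/γ) = 584.1 K; V₂ = V₁·(P₁/P₂)^(1/γ) = 0.0007373 m³.
Isochoric, so P/T is constant: V₃ = V₂; T₃ = T₂·(P₃/P₂) = 456.5 K.
Reversible adiabatic, γ = 1.40: T₄ = T₃·(V₃/V₄)^(γ−1) = 275.8 K; P₄ = P₃·(V₃/V₄)^γ = 465.9 kPa.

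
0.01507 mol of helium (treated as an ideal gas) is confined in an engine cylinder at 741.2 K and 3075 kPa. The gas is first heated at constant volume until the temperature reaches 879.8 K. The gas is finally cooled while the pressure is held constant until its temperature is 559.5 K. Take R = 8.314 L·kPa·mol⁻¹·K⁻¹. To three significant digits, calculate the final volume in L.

From PV = nRT: V₁ = nRT₁/P₁ = 0.03020 L.
V constant ⇒ P ∝ T: V₂ = V₁; P₂ = P₁·(T₂/T₁) = 3650 kPa.
P constant ⇒ V ∝ T: P₃ = P₂; V₃ = V₂·(T₃/T₂) = 0.01921 L.

V₃ ≈ 0.0192 L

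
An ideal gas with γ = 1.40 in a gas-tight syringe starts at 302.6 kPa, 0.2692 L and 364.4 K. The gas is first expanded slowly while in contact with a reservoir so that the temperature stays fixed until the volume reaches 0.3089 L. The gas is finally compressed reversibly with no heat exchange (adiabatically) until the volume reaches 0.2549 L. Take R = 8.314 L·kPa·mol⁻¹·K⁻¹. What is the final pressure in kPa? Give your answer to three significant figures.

P₃ ≈ 345 kPa

Isothermal, so P V is constant: T₂ = T₁; P₂ = P₁·(V₁/V₂) = 263.7 kPa.
Reversible adiabatic, γ = 1.40: T₃ = T₂·(V₂/V₃)^(γ−1) = 393.5 K; P₃ = P₂·(V₂/V₃)^γ = 345.1 kPa.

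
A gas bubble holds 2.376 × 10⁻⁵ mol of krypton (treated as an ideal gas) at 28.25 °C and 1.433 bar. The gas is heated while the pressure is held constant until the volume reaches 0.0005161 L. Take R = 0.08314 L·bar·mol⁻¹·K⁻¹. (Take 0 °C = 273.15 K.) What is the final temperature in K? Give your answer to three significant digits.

T₂ ≈ 374 K

Convert: T₁ = 301.4 K.
From PV = nRT: V₁ = nRT₁/P₁ = 0.0004155 L.
P constant ⇒ V ∝ T: P₂ = P₁; T₂ = T₁·(V₂/V₁) = 374.4 K.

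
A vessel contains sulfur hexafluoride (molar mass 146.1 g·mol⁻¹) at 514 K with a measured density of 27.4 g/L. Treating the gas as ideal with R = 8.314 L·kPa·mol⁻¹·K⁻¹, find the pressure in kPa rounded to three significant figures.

P ≈ 801 kPa

ρ = PM/(RT) ⇒ P = ρRT/M = (27.4 × 8.314 × 514.0) / 146.1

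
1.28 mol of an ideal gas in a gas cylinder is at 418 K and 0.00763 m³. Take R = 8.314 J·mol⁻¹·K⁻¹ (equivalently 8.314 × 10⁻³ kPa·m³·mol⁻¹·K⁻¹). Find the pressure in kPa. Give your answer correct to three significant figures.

PV = nRT ⇒ P = nRT/V = (1.28 × 8.314 × 10⁻³ × 418) / 0.00763

P ≈ 583 kPa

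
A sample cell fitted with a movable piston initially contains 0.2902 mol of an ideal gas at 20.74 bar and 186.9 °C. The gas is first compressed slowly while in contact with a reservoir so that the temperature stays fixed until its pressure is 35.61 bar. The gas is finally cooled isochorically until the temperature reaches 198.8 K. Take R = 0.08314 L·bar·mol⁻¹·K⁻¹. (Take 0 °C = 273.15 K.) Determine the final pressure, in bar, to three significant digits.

Convert: T₁ = 460.0 K.
From PV = nRT: V₁ = nRT₁/P₁ = 0.5352 L.
Isothermal, so P V is constant: T₂ = T₁; V₂ = V₁·(P₁/P₂) = 0.3117 L.
V constant ⇒ P ∝ T: V₃ = V₂; P₃ = P₂·(T₃/T₂) = 15.39 bar.

P₃ ≈ 15.4 bar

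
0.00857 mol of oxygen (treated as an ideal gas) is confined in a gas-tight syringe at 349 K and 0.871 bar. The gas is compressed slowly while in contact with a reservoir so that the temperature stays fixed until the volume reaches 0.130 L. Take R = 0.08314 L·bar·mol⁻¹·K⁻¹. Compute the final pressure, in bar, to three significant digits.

P₂ ≈ 1.91 bar

From PV = nRT: V₁ = nRT₁/P₁ = 0.2855 L.
T constant ⇒ Boyle's law P V = const: T₂ = T₁; P₂ = P₁·(V₁/V₂) = 1.913 bar.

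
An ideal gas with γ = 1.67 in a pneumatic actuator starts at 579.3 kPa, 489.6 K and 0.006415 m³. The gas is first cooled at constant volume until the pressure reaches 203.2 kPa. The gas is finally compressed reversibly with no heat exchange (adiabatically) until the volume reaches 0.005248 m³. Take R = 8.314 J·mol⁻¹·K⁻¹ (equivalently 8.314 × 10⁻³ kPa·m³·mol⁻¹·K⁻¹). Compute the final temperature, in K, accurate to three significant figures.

T₃ ≈ 196 K

Isochoric, so P/T is constant: V₂ = V₁; T₂ = T₁·(P₂/P₁) = 171.7 K.
Adiabatic (γ = 1.67), T V^(γ−1) and P V^γ constant: T₃ = T₂·(V₂/V₃)^(γ−1) = 196.5 K; P₃ = P₂·(V₂/V₃)^γ = 284.2 kPa.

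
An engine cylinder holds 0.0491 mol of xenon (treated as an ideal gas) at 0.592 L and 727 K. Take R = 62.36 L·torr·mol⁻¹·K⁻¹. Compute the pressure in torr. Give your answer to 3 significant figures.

P ≈ 3.76e+03 torr

PV = nRT ⇒ P = nRT/V = (0.0491 × 62.36 × 727) / 0.592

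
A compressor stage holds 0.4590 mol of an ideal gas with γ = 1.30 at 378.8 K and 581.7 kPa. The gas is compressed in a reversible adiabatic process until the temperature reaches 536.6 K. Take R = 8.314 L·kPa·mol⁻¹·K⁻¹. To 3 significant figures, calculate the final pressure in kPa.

From PV = nRT: V₁ = nRT₁/P₁ = 2.485 L.
Adiabatic (γ = 1.30), T V^(γ−1) and P V^γ constant: P₂ = P₁·(T₂/T₁)^(γ/(γ−1)) = 2631 kPa; V₂ = V₁·(T₁/T₂)^(1/(γ−1)) = 0.7784 L.

P₂ ≈ 2.63e+03 kPa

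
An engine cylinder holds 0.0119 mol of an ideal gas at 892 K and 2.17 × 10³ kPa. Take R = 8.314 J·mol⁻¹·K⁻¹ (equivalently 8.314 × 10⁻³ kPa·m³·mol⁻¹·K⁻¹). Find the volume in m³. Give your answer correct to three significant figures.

PV = nRT ⇒ V = nRT/P = (0.0119 × 8.314 × 10⁻³ × 892) / 2.17e+03

V ≈ 4.07e-05 m³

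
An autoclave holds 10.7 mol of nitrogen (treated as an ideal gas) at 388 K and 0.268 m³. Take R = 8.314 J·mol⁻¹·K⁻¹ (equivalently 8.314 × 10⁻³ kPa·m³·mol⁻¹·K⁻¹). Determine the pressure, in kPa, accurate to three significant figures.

P ≈ 129 kPa

PV = nRT ⇒ P = nRT/V = (10.7 × 8.314 × 10⁻³ × 388) / 0.268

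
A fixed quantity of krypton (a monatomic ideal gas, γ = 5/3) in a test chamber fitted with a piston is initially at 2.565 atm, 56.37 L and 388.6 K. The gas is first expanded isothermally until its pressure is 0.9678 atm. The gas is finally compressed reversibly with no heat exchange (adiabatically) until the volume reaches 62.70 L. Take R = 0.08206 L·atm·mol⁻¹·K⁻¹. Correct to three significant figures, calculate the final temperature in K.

T constant ⇒ Boyle's law P V = const: T₂ = T₁; V₂ = V₁·(P₁/P₂) = 149.4 L.
Reversible adiabatic, γ = 5/3: T₃ = T₂·(V₂/V₃)^(γ−1) = 693.3 K; P₃ = P₂·(V₂/V₃)^γ = 4.114 atm.

T₃ ≈ 693 K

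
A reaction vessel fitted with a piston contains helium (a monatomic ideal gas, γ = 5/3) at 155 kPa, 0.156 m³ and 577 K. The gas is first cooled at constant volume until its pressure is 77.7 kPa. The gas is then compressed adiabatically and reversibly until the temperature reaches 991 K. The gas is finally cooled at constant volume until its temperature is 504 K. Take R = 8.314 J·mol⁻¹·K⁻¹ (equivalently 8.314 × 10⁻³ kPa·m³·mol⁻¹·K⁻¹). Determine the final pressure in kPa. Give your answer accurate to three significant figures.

P₄ ≈ 859 kPa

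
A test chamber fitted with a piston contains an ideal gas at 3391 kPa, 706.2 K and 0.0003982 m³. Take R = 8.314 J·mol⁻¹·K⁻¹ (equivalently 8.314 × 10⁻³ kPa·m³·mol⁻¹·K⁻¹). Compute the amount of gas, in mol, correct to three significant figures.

PV = nRT ⇒ n = PV/(RT) = (3391 × 0.0003982) / (8.314 × 10⁻³ × 706.2)

n ≈ 0.230 mol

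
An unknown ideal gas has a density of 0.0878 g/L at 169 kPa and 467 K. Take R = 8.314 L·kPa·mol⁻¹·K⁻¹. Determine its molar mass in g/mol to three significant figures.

ρ = PM/(RT) ⇒ M = ρRT/P = (0.0878 × 8.314 × 467.0) / 169

M ≈ 2.02 g/mol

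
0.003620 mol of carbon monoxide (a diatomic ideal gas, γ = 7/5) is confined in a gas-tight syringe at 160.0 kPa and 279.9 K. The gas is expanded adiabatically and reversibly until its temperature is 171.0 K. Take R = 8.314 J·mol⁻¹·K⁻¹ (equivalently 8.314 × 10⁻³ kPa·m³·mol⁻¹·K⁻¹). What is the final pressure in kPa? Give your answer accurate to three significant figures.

P₂ ≈ 28.5 kPa

From PV = nRT: V₁ = nRT₁/P₁ = 5.265e-05 m³.
Adiabatic (γ = 7/5), T V^(γ−1) and P V^γ constant: P₂ = P₁·(T₂/T₁)^(γ/(γ−1)) = 28.52 kPa; V₂ = V₁·(T₁/T₂)^(1/(γ−1)) = 0.0001805 m³.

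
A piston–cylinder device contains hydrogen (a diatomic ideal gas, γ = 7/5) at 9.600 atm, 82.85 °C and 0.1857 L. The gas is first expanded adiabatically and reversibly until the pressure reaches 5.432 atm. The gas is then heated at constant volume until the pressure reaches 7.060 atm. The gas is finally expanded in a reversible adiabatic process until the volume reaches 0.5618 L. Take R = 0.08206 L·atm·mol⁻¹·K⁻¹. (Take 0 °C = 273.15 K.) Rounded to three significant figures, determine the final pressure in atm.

P₄ ≈ 2.65 atm

Convert: T₁ = 356.0 K.
Adiabatic (γ = 7/5), T V^(γ−1) and P V^γ constant: T₂ = T₁·(P₂/P₁)^((γ−1)/γ) = 302.5 K; V₂ = V₁·(P₁/P₂)^(1/γ) = 0.2789 L.
V constant ⇒ P ∝ T: V₃ = V₂; T₃ = T₂·(P₃/P₂) = 393.2 K.
Adiabatic (γ = 7/5), T V^(γ−1) and P V^γ constant: T₄ = T₃·(V₃/V₄)^(γ−1) = 297.2 K; P₄ = P₃·(V₃/V₄)^γ = 2.649 atm.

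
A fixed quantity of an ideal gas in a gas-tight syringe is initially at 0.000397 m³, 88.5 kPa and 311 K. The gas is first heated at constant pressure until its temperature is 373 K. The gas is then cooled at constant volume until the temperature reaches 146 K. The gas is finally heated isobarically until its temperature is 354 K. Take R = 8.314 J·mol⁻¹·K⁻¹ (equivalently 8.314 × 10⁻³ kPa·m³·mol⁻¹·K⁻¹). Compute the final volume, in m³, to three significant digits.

Isobaric, so V/T is constant: P₂ = P₁; V₂ = V₁·(T₂/T₁) = 0.0004761 m³.
V constant ⇒ P ∝ T: V₃ = V₂; P₃ = P₂·(T₃/T₂) = 34.64 kPa.
Isobaric, so V/T is constant: P₄ = P₃; V₄ = V₃·(T₄/T₃) = 0.001154 m³.

V₄ ≈ 0.00115 m³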